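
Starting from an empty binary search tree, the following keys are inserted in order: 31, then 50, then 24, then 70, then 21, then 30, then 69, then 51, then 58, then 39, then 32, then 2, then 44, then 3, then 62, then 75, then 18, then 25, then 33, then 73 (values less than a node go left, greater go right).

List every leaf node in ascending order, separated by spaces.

18 25 33 44 62 73

31: root
50: right child of 31 (depth 1)
24: left child of 31 (depth 1)
70: right child of 50 (depth 2)
21: left child of 24 (depth 2)
30: right child of 24 (depth 2)
69: left child of 70 (depth 3)
51: left child of 69 (depth 4)
58: right child of 51 (depth 5)
39: left child of 50 (depth 2)
32: left child of 39 (depth 3)
2: left child of 21 (depth 3)
44: right child of 39 (depth 3)
3: right child of 2 (depth 4)
62: right child of 58 (depth 6)
75: right child of 70 (depth 3)
18: right child of 3 (depth 5)
25: left child of 30 (depth 3)
33: right child of 32 (depth 4)
73: left child of 75 (depth 4)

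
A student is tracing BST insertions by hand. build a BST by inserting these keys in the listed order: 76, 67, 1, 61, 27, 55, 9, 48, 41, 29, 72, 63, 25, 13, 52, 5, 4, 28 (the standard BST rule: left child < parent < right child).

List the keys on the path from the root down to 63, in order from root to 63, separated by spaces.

Insert 76: tree is empty, so 76 becomes the root.
Insert 67: 67 < 76 → go left. Place as left child of 76.
Insert 1: 1 < 76 → go left; 1 < 67 → go left. Place as left child of 67.
Insert 61: 61 < 76 → go left; 61 < 67 → go left; 61 > 1 → go right. Place as right child of 1.
Insert 27: 27 < 76 → go left; 27 < 67 → go left; 27 > 1 → go right; 27 < 61 → go left. Place as left child of 61.
Insert 55: 55 < 76 → go left; 55 < 67 → go left; 55 > 1 → go right; 55 < 61 → go left; 55 > 27 → go right. Place as right child of 27.
Insert 9: 9 < 76 → go left; 9 < 67 → go left; 9 > 1 → go right; 9 < 61 → go left; 9 < 27 → go left. Place as left child of 27.
Insert 48: 48 < 76 → go left; 48 < 67 → go left; 48 > 1 → go right; 48 < 61 → go left; 48 > 27 → go right; 48 < 55 → go left. Place as left child of 55.
Insert 41: 41 < 76 → go left; 41 < 67 → go left; 41 > 1 → go right; 41 < 61 → go left; 41 > 27 → go right; 41 < 55 → go left; 41 < 48 → go left. Place as left child of 48.
Insert 29: 29 < 76 → go left; 29 < 67 → go left; 29 > 1 → go right; 29 < 61 → go left; 29 > 27 → go right; 29 < 55 → go left; 29 < 48 → go left; 29 < 41 → go left. Place as left child of 41.
Insert 72: 72 < 76 → go left; 72 > 67 → go right. Place as right child of 67.
Insert 63: 63 < 76 → go left; 63 < 67 → go left; 63 > 1 → go right; 63 > 61 → go right. Place as right child of 61.
Insert 25: 25 < 76 → go left; 25 < 67 → go left; 25 > 1 → go right; 25 < 61 → go left; 25 < 27 → go left; 25 > 9 → go right. Place as right child of 9.
Insert 13: 13 < 76 → go left; 13 < 67 → go left; 13 > 1 → go right; 13 < 61 → go left; 13 < 27 → go left; 13 > 9 → go right; 13 < 25 → go left. Place as left child of 25.
Insert 52: 52 < 76 → go left; 52 < 67 → go left; 52 > 1 → go right; 52 < 61 → go left; 52 > 27 → go right; 52 < 55 → go left; 52 > 48 → go right. Place as right child of 48.
Insert 5: 5 < 76 → go left; 5 < 67 → go left; 5 > 1 → go right; 5 < 61 → go left; 5 < 27 → go left; 5 < 9 → go left. Place as left child of 9.
Insert 4: 4 < 76 → go left; 4 < 67 → go left; 4 > 1 → go right; 4 < 61 → go left; 4 < 27 → go left; 4 < 9 → go left; 4 < 5 → go left. Place as left child of 5.
Insert 28: 28 < 76 → go left; 28 < 67 → go left; 28 > 1 → go right; 28 < 61 → go left; 28 > 27 → go right; 28 < 55 → go left; 28 < 48 → go left; 28 < 41 → go left; 28 < 29 → go left. Place as left child of 29.

76 67 1 61 63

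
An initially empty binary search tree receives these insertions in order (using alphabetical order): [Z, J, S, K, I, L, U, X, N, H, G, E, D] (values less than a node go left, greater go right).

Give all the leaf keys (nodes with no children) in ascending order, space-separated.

D N X

Resulting structure (node: left, right):
  Z: L=J, R=–
  J: L=I, R=S
  S: L=K, R=U
  K: L=–, R=L
  I: L=H, R=–
  L: L=–, R=N
  U: L=–, R=X
  X: L=–, R=–
  N: L=–, R=–
  H: L=G, R=–
  G: L=E, R=–
  E: L=D, R=–
  D: L=–, R=–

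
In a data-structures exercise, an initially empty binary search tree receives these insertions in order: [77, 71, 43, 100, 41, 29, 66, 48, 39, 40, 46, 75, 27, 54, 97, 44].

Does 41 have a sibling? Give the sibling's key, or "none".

66

77: root
71: left child of 77 (depth 1)
43: left child of 71 (depth 2)
100: right child of 77 (depth 1)
41: left child of 43 (depth 3)
29: left child of 41 (depth 4)
66: right child of 43 (depth 3)
48: left child of 66 (depth 4)
39: right child of 29 (depth 5)
40: right child of 39 (depth 6)
46: left child of 48 (depth 5)
75: right child of 71 (depth 2)
27: left child of 29 (depth 5)
54: right child of 48 (depth 5)
97: left child of 100 (depth 2)
44: left child of 46 (depth 6)

41's parent is 43; the other child of 43 is 66.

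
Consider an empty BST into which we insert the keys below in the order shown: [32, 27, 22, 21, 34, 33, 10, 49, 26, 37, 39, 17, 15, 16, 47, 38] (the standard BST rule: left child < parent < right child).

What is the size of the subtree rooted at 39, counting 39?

3

Insert 32: tree is empty, so 32 becomes the root.
Insert 27: 27 < 32 → go left. Place as left child of 32.
Insert 22: 22 < 32 → go left; 22 < 27 → go left. Place as left child of 27.
Insert 21: 21 < 32 → go left; 21 < 27 → go left; 21 < 22 → go left. Place as left child of 22.
Insert 34: 34 > 32 → go right. Place as right child of 32.
Insert 33: 33 > 32 → go right; 33 < 34 → go left. Place as left child of 34.
Insert 10: 10 < 32 → go left; 10 < 27 → go left; 10 < 22 → go left; 10 < 21 → go left. Place as left child of 21.
Insert 49: 49 > 32 → go right; 49 > 34 → go right. Place as right child of 34.
Insert 26: 26 < 32 → go left; 26 < 27 → go left; 26 > 22 → go right. Place as right child of 22.
Insert 37: 37 > 32 → go right; 37 > 34 → go right; 37 < 49 → go left. Place as left child of 49.
Insert 39: 39 > 32 → go right; 39 > 34 → go right; 39 < 49 → go left; 39 > 37 → go right. Place as right child of 37.
Insert 17: 17 < 32 → go left; 17 < 27 → go left; 17 < 22 → go left; 17 < 21 → go left; 17 > 10 → go right. Place as right child of 10.
Insert 15: 15 < 32 → go left; 15 < 27 → go left; 15 < 22 → go left; 15 < 21 → go left; 15 > 10 → go right; 15 < 17 → go left. Place as left child of 17.
Insert 16: 16 < 32 → go left; 16 < 27 → go left; 16 < 22 → go left; 16 < 21 → go left; 16 > 10 → go right; 16 < 17 → go left; 16 > 15 → go right. Place as right child of 15.
Insert 47: 47 > 32 → go right; 47 > 34 → go right; 47 < 49 → go left; 47 > 37 → go right; 47 > 39 → go right. Place as right child of 39.
Insert 38: 38 > 32 → go right; 38 > 34 → go right; 38 < 49 → go left; 38 > 37 → go right; 38 < 39 → go left. Place as left child of 39.

Subtree rooted at 39 contains: 39, 38, 47 — 3 nodes.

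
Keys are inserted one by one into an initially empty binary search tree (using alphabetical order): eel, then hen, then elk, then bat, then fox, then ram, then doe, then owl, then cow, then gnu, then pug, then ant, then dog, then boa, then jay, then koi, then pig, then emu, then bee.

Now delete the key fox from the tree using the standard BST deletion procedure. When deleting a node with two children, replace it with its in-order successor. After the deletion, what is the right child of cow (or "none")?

none

eel: root
hen: right child of eel (depth 1)
elk: left child of hen (depth 2)
bat: left child of eel (depth 1)
fox: right child of elk (depth 3)
ram: right child of hen (depth 2)
doe: right child of bat (depth 2)
owl: left child of ram (depth 3)
cow: left child of doe (depth 3)
gnu: right child of fox (depth 4)
pug: right child of owl (depth 4)
ant: left child of bat (depth 2)
dog: right child of doe (depth 3)
boa: left child of cow (depth 4)
jay: left child of owl (depth 4)
koi: right child of jay (depth 5)
pig: left child of pug (depth 5)
emu: left child of fox (depth 4)
bee: left child of boa (depth 5)

Delete fox (two children — replace with in-order successor).
After deletion, cow's right child: none.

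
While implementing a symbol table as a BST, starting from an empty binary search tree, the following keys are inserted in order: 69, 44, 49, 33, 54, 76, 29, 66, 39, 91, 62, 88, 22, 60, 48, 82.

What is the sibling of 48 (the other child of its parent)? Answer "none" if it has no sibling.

Insert 69: tree is empty, so 69 becomes the root.
Insert 44: 44 < 69 → go left. Place as left child of 69.
Insert 49: 49 < 69 → go left; 49 > 44 → go right. Place as right child of 44.
Insert 33: 33 < 69 → go left; 33 < 44 → go left. Place as left child of 44.
Insert 54: 54 < 69 → go left; 54 > 44 → go right; 54 > 49 → go right. Place as right child of 49.
Insert 76: 76 > 69 → go right. Place as right child of 69.
Insert 29: 29 < 69 → go left; 29 < 44 → go left; 29 < 33 → go left. Place as left child of 33.
Insert 66: 66 < 69 → go left; 66 > 44 → go right; 66 > 49 → go right; 66 > 54 → go right. Place as right child of 54.
Insert 39: 39 < 69 → go left; 39 < 44 → go left; 39 > 33 → go right. Place as right child of 33.
Insert 91: 91 > 69 → go right; 91 > 76 → go right. Place as right child of 76.
Insert 62: 62 < 69 → go left; 62 > 44 → go right; 62 > 49 → go right; 62 > 54 → go right; 62 < 66 → go left. Place as left child of 66.
Insert 88: 88 > 69 → go right; 88 > 76 → go right; 88 < 91 → go left. Place as left child of 91.
Insert 22: 22 < 69 → go left; 22 < 44 → go left; 22 < 33 → go left; 22 < 29 → go left. Place as left child of 29.
Insert 60: 60 < 69 → go left; 60 > 44 → go right; 60 > 49 → go right; 60 > 54 → go right; 60 < 66 → go left; 60 < 62 → go left. Place as left child of 62.
Insert 48: 48 < 69 → go left; 48 > 44 → go right; 48 < 49 → go left. Place as left child of 49.
Insert 82: 82 > 69 → go right; 82 > 76 → go right; 82 < 91 → go left; 82 < 88 → go left. Place as left child of 88.

48's parent is 49; the other child of 49 is 54.

54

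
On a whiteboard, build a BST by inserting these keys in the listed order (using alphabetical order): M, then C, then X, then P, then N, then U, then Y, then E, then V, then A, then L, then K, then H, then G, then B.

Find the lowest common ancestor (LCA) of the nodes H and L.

L

Resulting structure (node: left, right):
  M: L=C, R=X
  C: L=A, R=E
  X: L=P, R=Y
  P: L=N, R=U
  N: L=–, R=–
  U: L=–, R=V
  Y: L=–, R=–
  E: L=–, R=L
  V: L=–, R=–
  A: L=–, R=B
  L: L=K, R=–
  K: L=H, R=–
  H: L=G, R=–
  G: L=–, R=–
  B: L=–, R=–

Path to H: M → C → E → L → K → H
Path to L: M → C → E → L
L lies on both paths and is an ancestor of the other node.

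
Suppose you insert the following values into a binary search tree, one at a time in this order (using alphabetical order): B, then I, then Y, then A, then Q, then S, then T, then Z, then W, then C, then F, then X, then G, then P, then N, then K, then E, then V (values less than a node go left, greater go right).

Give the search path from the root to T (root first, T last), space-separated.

Resulting structure (node: left, right):
  B: L=A, R=I
  I: L=C, R=Y
  Y: L=Q, R=Z
  A: L=–, R=–
  Q: L=P, R=S
  S: L=–, R=T
  T: L=–, R=W
  Z: L=–, R=–
  W: L=V, R=X
  C: L=–, R=F
  F: L=E, R=G
  X: L=–, R=–
  G: L=–, R=–
  P: L=N, R=–
  N: L=K, R=–
  K: L=–, R=–
  E: L=–, R=–
  V: L=–, R=–

B I Y Q S T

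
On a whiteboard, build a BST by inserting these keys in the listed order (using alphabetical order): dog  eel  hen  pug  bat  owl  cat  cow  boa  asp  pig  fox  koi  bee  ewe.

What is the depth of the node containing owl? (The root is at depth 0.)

4

Resulting structure (node: left, right):
  dog: L=bat, R=eel
  eel: L=–, R=hen
  hen: L=fox, R=pug
  pug: L=owl, R=–
  bat: L=asp, R=cat
  owl: L=koi, R=pig
  cat: L=boa, R=cow
  cow: L=–, R=–
  boa: L=bee, R=–
  asp: L=–, R=–
  pig: L=–, R=–
  fox: L=ewe, R=–
  koi: L=–, R=–
  bee: L=–, R=–
  ewe: L=–, R=–

Path to owl: dog → eel → hen → pug → owl, which is 4 edges.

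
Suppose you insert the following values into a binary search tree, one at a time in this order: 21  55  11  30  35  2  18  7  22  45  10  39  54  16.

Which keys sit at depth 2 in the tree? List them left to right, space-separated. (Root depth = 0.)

2 18 30

Insert 21: tree is empty, so 21 becomes the root.
Insert 55: 55 > 21 → go right. Place as right child of 21.
Insert 11: 11 < 21 → go left. Place as left child of 21.
Insert 30: 30 > 21 → go right; 30 < 55 → go left. Place as left child of 55.
Insert 35: 35 > 21 → go right; 35 < 55 → go left; 35 > 30 → go right. Place as right child of 30.
Insert 2: 2 < 21 → go left; 2 < 11 → go left. Place as left child of 11.
Insert 18: 18 < 21 → go left; 18 > 11 → go right. Place as right child of 11.
Insert 7: 7 < 21 → go left; 7 < 11 → go left; 7 > 2 → go right. Place as right child of 2.
Insert 22: 22 > 21 → go right; 22 < 55 → go left; 22 < 30 → go left. Place as left child of 30.
Insert 45: 45 > 21 → go right; 45 < 55 → go left; 45 > 30 → go right; 45 > 35 → go right. Place as right child of 35.
Insert 10: 10 < 21 → go left; 10 < 11 → go left; 10 > 2 → go right; 10 > 7 → go right. Place as right child of 7.
Insert 39: 39 > 21 → go right; 39 < 55 → go left; 39 > 30 → go right; 39 > 35 → go right; 39 < 45 → go left. Place as left child of 45.
Insert 54: 54 > 21 → go right; 54 < 55 → go left; 54 > 30 → go right; 54 > 35 → go right; 54 > 45 → go right. Place as right child of 45.
Insert 16: 16 < 21 → go left; 16 > 11 → go right; 16 < 18 → go left. Place as left child of 18.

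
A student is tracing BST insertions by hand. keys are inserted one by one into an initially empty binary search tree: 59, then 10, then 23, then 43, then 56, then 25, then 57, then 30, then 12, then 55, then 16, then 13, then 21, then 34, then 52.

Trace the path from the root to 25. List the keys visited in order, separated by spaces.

59 10 23 43 25

Resulting structure (node: left, right):
  59: L=10, R=–
  10: L=–, R=23
  23: L=12, R=43
  43: L=25, R=56
  56: L=55, R=57
  25: L=–, R=30
  57: L=–, R=–
  30: L=–, R=34
  12: L=–, R=16
  55: L=52, R=–
  16: L=13, R=21
  13: L=–, R=–
  21: L=–, R=–
  34: L=–, R=–
  52: L=–, R=–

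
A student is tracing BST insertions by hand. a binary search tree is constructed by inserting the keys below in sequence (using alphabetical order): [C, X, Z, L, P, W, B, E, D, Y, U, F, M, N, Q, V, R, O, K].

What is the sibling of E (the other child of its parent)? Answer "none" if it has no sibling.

P

Insert C: tree is empty, so C becomes the root.
Insert X: X > C → go right. Place as right child of C.
Insert Z: Z > C → go right; Z > X → go right. Place as right child of X.
Insert L: L > C → go right; L < X → go left. Place as left child of X.
Insert P: P > C → go right; P < X → go left; P > L → go right. Place as right child of L.
Insert W: W > C → go right; W < X → go left; W > L → go right; W > P → go right. Place as right child of P.
Insert B: B < C → go left. Place as left child of C.
Insert E: E > C → go right; E < X → go left; E < L → go left. Place as left child of L.
Insert D: D > C → go right; D < X → go left; D < L → go left; D < E → go left. Place as left child of E.
Insert Y: Y > C → go right; Y > X → go right; Y < Z → go left. Place as left child of Z.
Insert U: U > C → go right; U < X → go left; U > L → go right; U > P → go right; U < W → go left. Place as left child of W.
Insert F: F > C → go right; F < X → go left; F < L → go left; F > E → go right. Place as right child of E.
Insert M: M > C → go right; M < X → go left; M > L → go right; M < P → go left. Place as left child of P.
Insert N: N > C → go right; N < X → go left; N > L → go right; N < P → go left; N > M → go right. Place as right child of M.
Insert Q: Q > C → go right; Q < X → go left; Q > L → go right; Q > P → go right; Q < W → go left; Q < U → go left. Place as left child of U.
Insert V: V > C → go right; V < X → go left; V > L → go right; V > P → go right; V < W → go left; V > U → go right. Place as right child of U.
Insert R: R > C → go right; R < X → go left; R > L → go right; R > P → go right; R < W → go left; R < U → go left; R > Q → go right. Place as right child of Q.
Insert O: O > C → go right; O < X → go left; O > L → go right; O < P → go left; O > M → go right; O > N → go right. Place as right child of N.
Insert K: K > C → go right; K < X → go left; K < L → go left; K > E → go right; K > F → go right. Place as right child of F.

E's parent is L; the other child of L is P.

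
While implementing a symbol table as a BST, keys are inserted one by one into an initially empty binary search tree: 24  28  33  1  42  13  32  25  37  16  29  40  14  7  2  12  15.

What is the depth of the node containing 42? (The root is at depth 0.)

3

Insert 24: tree is empty, so 24 becomes the root.
Insert 28: 28 > 24 → go right. Place as right child of 24.
Insert 33: 33 > 24 → go right; 33 > 28 → go right. Place as right child of 28.
Insert 1: 1 < 24 → go left. Place as left child of 24.
Insert 42: 42 > 24 → go right; 42 > 28 → go right; 42 > 33 → go right. Place as right child of 33.
Insert 13: 13 < 24 → go left; 13 > 1 → go right. Place as right child of 1.
Insert 32: 32 > 24 → go right; 32 > 28 → go right; 32 < 33 → go left. Place as left child of 33.
Insert 25: 25 > 24 → go right; 25 < 28 → go left. Place as left child of 28.
Insert 37: 37 > 24 → go right; 37 > 28 → go right; 37 > 33 → go right; 37 < 42 → go left. Place as left child of 42.
Insert 16: 16 < 24 → go left; 16 > 1 → go right; 16 > 13 → go right. Place as right child of 13.
Insert 29: 29 > 24 → go right; 29 > 28 → go right; 29 < 33 → go left; 29 < 32 → go left. Place as left child of 32.
Insert 40: 40 > 24 → go right; 40 > 28 → go right; 40 > 33 → go right; 40 < 42 → go left; 40 > 37 → go right. Place as right child of 37.
Insert 14: 14 < 24 → go left; 14 > 1 → go right; 14 > 13 → go right; 14 < 16 → go left. Place as left child of 16.
Insert 7: 7 < 24 → go left; 7 > 1 → go right; 7 < 13 → go left. Place as left child of 13.
Insert 2: 2 < 24 → go left; 2 > 1 → go right; 2 < 13 → go left; 2 < 7 → go left. Place as left child of 7.
Insert 12: 12 < 24 → go left; 12 > 1 → go right; 12 < 13 → go left; 12 > 7 → go right. Place as right child of 7.
Insert 15: 15 < 24 → go left; 15 > 1 → go right; 15 > 13 → go right; 15 < 16 → go left; 15 > 14 → go right. Place as right child of 14.

Path to 42: 24 → 28 → 33 → 42, which is 3 edges.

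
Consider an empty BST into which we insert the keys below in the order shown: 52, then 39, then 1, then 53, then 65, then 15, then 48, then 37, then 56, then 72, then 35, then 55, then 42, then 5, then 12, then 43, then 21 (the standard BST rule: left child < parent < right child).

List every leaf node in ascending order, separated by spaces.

52: root
39: left child of 52 (depth 1)
1: left child of 39 (depth 2)
53: right child of 52 (depth 1)
65: right child of 53 (depth 2)
15: right child of 1 (depth 3)
48: right child of 39 (depth 2)
37: right child of 15 (depth 4)
56: left child of 65 (depth 3)
72: right child of 65 (depth 3)
35: left child of 37 (depth 5)
55: left child of 56 (depth 4)
42: left child of 48 (depth 3)
5: left child of 15 (depth 4)
12: right child of 5 (depth 5)
43: right child of 42 (depth 4)
21: left child of 35 (depth 6)

12 21 43 55 72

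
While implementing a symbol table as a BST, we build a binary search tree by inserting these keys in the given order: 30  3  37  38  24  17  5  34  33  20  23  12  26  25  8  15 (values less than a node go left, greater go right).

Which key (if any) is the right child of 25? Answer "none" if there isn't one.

30: root
3: left child of 30 (depth 1)
37: right child of 30 (depth 1)
38: right child of 37 (depth 2)
24: right child of 3 (depth 2)
17: left child of 24 (depth 3)
5: left child of 17 (depth 4)
34: left child of 37 (depth 2)
33: left child of 34 (depth 3)
20: right child of 17 (depth 4)
23: right child of 20 (depth 5)
12: right child of 5 (depth 5)
26: right child of 24 (depth 3)
25: left child of 26 (depth 4)
8: left child of 12 (depth 6)
15: right child of 12 (depth 6)

none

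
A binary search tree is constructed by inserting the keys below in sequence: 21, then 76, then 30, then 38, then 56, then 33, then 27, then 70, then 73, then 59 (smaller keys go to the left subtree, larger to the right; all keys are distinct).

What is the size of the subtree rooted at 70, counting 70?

Insert 21: tree is empty, so 21 becomes the root.
Insert 76: 76 > 21 → go right. Place as right child of 21.
Insert 30: 30 > 21 → go right; 30 < 76 → go left. Place as left child of 76.
Insert 38: 38 > 21 → go right; 38 < 76 → go left; 38 > 30 → go right. Place as right child of 30.
Insert 56: 56 > 21 → go right; 56 < 76 → go left; 56 > 30 → go right; 56 > 38 → go right. Place as right child of 38.
Insert 33: 33 > 21 → go right; 33 < 76 → go left; 33 > 30 → go right; 33 < 38 → go left. Place as left child of 38.
Insert 27: 27 > 21 → go right; 27 < 76 → go left; 27 < 30 → go left. Place as left child of 30.
Insert 70: 70 > 21 → go right; 70 < 76 → go left; 70 > 30 → go right; 70 > 38 → go right; 70 > 56 → go right. Place as right child of 56.
Insert 73: 73 > 21 → go right; 73 < 76 → go left; 73 > 30 → go right; 73 > 38 → go right; 73 > 56 → go right; 73 > 70 → go right. Place as right child of 70.
Insert 59: 59 > 21 → go right; 59 < 76 → go left; 59 > 30 → go right; 59 > 38 → go right; 59 > 56 → go right; 59 < 70 → go left. Place as left child of 70.

Subtree rooted at 70 contains: 70, 59, 73 — 3 nodes.

3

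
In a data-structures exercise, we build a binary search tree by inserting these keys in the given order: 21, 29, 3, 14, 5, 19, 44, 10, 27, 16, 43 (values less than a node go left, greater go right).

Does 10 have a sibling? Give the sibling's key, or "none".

none

21: root
29: right child of 21 (depth 1)
3: left child of 21 (depth 1)
14: right child of 3 (depth 2)
5: left child of 14 (depth 3)
19: right child of 14 (depth 3)
44: right child of 29 (depth 2)
10: right child of 5 (depth 4)
27: left child of 29 (depth 2)
16: left child of 19 (depth 4)
43: left child of 44 (depth 3)

10's parent is 5, which has only one child.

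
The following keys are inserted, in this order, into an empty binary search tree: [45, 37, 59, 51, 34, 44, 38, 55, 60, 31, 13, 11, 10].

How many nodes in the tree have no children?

4

Insert 45: tree is empty, so 45 becomes the root.
Insert 37: 37 < 45 → go left. Place as left child of 45.
Insert 59: 59 > 45 → go right. Place as right child of 45.
Insert 51: 51 > 45 → go right; 51 < 59 → go left. Place as left child of 59.
Insert 34: 34 < 45 → go left; 34 < 37 → go left. Place as left child of 37.
Insert 44: 44 < 45 → go left; 44 > 37 → go right. Place as right child of 37.
Insert 38: 38 < 45 → go left; 38 > 37 → go right; 38 < 44 → go left. Place as left child of 44.
Insert 55: 55 > 45 → go right; 55 < 59 → go left; 55 > 51 → go right. Place as right child of 51.
Insert 60: 60 > 45 → go right; 60 > 59 → go right. Place as right child of 59.
Insert 31: 31 < 45 → go left; 31 < 37 → go left; 31 < 34 → go left. Place as left child of 34.
Insert 13: 13 < 45 → go left; 13 < 37 → go left; 13 < 34 → go left; 13 < 31 → go left. Place as left child of 31.
Insert 11: 11 < 45 → go left; 11 < 37 → go left; 11 < 34 → go left; 11 < 31 → go left; 11 < 13 → go left. Place as left child of 13.
Insert 10: 10 < 45 → go left; 10 < 37 → go left; 10 < 34 → go left; 10 < 31 → go left; 10 < 13 → go left; 10 < 11 → go left. Place as left child of 11.

Leaves: 10, 38, 55, 60 — 4 in total.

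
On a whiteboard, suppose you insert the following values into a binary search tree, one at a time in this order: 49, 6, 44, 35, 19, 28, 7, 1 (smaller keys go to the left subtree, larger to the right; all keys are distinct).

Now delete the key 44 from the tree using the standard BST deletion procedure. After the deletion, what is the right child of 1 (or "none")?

49: root
6: left child of 49 (depth 1)
44: right child of 6 (depth 2)
35: left child of 44 (depth 3)
19: left child of 35 (depth 4)
28: right child of 19 (depth 5)
7: left child of 19 (depth 5)
1: left child of 6 (depth 2)

Delete 44 (at most one child — splice it out).
After deletion, 1's right child: none.

none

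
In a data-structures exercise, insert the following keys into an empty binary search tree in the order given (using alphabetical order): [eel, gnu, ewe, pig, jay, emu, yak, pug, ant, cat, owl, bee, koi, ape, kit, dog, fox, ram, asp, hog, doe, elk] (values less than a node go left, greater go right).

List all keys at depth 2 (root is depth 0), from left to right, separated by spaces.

Resulting structure (node: left, right):
  eel: L=ant, R=gnu
  gnu: L=ewe, R=pig
  ewe: L=emu, R=fox
  pig: L=jay, R=yak
  jay: L=hog, R=owl
  emu: L=elk, R=–
  yak: L=pug, R=–
  pug: L=–, R=ram
  ant: L=–, R=cat
  cat: L=bee, R=dog
  owl: L=koi, R=–
  bee: L=ape, R=–
  koi: L=kit, R=–
  ape: L=–, R=asp
  kit: L=–, R=–
  dog: L=doe, R=–
  fox: L=–, R=–
  ram: L=–, R=–
  asp: L=–, R=–
  hog: L=–, R=–
  doe: L=–, R=–
  elk: L=–, R=–

cat ewe pig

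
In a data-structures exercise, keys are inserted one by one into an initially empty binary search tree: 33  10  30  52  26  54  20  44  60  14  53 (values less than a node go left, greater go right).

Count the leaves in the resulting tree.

Resulting structure (node: left, right):
  33: L=10, R=52
  10: L=–, R=30
  30: L=26, R=–
  52: L=44, R=54
  26: L=20, R=–
  54: L=53, R=60
  20: L=14, R=–
  44: L=–, R=–
  60: L=–, R=–
  14: L=–, R=–
  53: L=–, R=–

Leaves: 14, 44, 53, 60 — 4 in total.

4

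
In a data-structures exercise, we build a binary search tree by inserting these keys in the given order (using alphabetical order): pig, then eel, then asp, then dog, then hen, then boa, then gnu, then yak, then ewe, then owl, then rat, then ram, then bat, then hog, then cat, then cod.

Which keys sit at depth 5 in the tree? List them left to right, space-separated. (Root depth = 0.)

bat cat

Resulting structure (node: left, right):
  pig: L=eel, R=yak
  eel: L=asp, R=hen
  asp: L=–, R=dog
  dog: L=boa, R=–
  hen: L=gnu, R=owl
  boa: L=bat, R=cat
  gnu: L=ewe, R=–
  yak: L=rat, R=–
  ewe: L=–, R=–
  owl: L=hog, R=–
  rat: L=ram, R=–
  ram: L=–, R=–
  bat: L=–, R=–
  hog: L=–, R=–
  cat: L=–, R=cod
  cod: L=–, R=–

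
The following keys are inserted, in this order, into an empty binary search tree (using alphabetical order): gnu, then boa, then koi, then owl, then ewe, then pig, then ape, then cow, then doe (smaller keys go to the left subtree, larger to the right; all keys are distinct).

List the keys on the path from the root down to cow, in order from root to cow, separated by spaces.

gnu: root
boa: left child of gnu (depth 1)
koi: right child of gnu (depth 1)
owl: right child of koi (depth 2)
ewe: right child of boa (depth 2)
pig: right child of owl (depth 3)
ape: left child of boa (depth 2)
cow: left child of ewe (depth 3)
doe: right child of cow (depth 4)

gnu boa ewe cow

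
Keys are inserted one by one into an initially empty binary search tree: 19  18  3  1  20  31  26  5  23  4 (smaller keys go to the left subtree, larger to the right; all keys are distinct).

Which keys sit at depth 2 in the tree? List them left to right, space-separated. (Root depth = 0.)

3 31

Insert 19: tree is empty, so 19 becomes the root.
Insert 18: 18 < 19 → go left. Place as left child of 19.
Insert 3: 3 < 19 → go left; 3 < 18 → go left. Place as left child of 18.
Insert 1: 1 < 19 → go left; 1 < 18 → go left; 1 < 3 → go left. Place as left child of 3.
Insert 20: 20 > 19 → go right. Place as right child of 19.
Insert 31: 31 > 19 → go right; 31 > 20 → go right. Place as right child of 20.
Insert 26: 26 > 19 → go right; 26 > 20 → go right; 26 < 31 → go left. Place as left child of 31.
Insert 5: 5 < 19 → go left; 5 < 18 → go left; 5 > 3 → go right. Place as right child of 3.
Insert 23: 23 > 19 → go right; 23 > 20 → go right; 23 < 31 → go left; 23 < 26 → go left. Place as left child of 26.
Insert 4: 4 < 19 → go left; 4 < 18 → go left; 4 > 3 → go right; 4 < 5 → go left. Place as left child of 5.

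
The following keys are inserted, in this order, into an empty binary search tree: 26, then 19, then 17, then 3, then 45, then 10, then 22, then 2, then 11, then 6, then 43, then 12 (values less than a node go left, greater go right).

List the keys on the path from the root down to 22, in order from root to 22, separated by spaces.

26: root
19: left child of 26 (depth 1)
17: left child of 19 (depth 2)
3: left child of 17 (depth 3)
45: right child of 26 (depth 1)
10: right child of 3 (depth 4)
22: right child of 19 (depth 2)
2: left child of 3 (depth 4)
11: right child of 10 (depth 5)
6: left child of 10 (depth 5)
43: left child of 45 (depth 2)
12: right child of 11 (depth 6)

26 19 22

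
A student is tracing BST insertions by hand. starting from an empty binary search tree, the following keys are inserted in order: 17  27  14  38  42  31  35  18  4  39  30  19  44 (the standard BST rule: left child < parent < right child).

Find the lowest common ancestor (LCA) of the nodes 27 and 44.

17: root
27: right child of 17 (depth 1)
14: left child of 17 (depth 1)
38: right child of 27 (depth 2)
42: right child of 38 (depth 3)
31: left child of 38 (depth 3)
35: right child of 31 (depth 4)
18: left child of 27 (depth 2)
4: left child of 14 (depth 2)
39: left child of 42 (depth 4)
30: left child of 31 (depth 4)
19: right child of 18 (depth 3)
44: right child of 42 (depth 4)

Path to 27: 17 → 27
Path to 44: 17 → 27 → 38 → 42 → 44
27 lies on both paths and is an ancestor of the other node.

27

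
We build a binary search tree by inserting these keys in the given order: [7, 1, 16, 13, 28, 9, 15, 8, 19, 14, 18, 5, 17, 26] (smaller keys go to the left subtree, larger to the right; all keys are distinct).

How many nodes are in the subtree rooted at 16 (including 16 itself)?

Insert 7: tree is empty, so 7 becomes the root.
Insert 1: 1 < 7 → go left. Place as left child of 7.
Insert 16: 16 > 7 → go right. Place as right child of 7.
Insert 13: 13 > 7 → go right; 13 < 16 → go left. Place as left child of 16.
Insert 28: 28 > 7 → go right; 28 > 16 → go right. Place as right child of 16.
Insert 9: 9 > 7 → go right; 9 < 16 → go left; 9 < 13 → go left. Place as left child of 13.
Insert 15: 15 > 7 → go right; 15 < 16 → go left; 15 > 13 → go right. Place as right child of 13.
Insert 8: 8 > 7 → go right; 8 < 16 → go left; 8 < 13 → go left; 8 < 9 → go left. Place as left child of 9.
Insert 19: 19 > 7 → go right; 19 > 16 → go right; 19 < 28 → go left. Place as left child of 28.
Insert 14: 14 > 7 → go right; 14 < 16 → go left; 14 > 13 → go right; 14 < 15 → go left. Place as left child of 15.
Insert 18: 18 > 7 → go right; 18 > 16 → go right; 18 < 28 → go left; 18 < 19 → go left. Place as left child of 19.
Insert 5: 5 < 7 → go left; 5 > 1 → go right. Place as right child of 1.
Insert 17: 17 > 7 → go right; 17 > 16 → go right; 17 < 28 → go left; 17 < 19 → go left; 17 < 18 → go left. Place as left child of 18.
Insert 26: 26 > 7 → go right; 26 > 16 → go right; 26 < 28 → go left; 26 > 19 → go right. Place as right child of 19.

Subtree rooted at 16 contains: 16, 13, 9, 8, 15, 14, 28, 19, 18, 17, 26 — 11 nodes.

11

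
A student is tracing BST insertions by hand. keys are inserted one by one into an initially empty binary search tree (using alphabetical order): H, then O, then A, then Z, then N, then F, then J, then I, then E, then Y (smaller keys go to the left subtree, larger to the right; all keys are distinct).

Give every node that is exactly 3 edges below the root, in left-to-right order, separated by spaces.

H: root
O: right child of H (depth 1)
A: left child of H (depth 1)
Z: right child of O (depth 2)
N: left child of O (depth 2)
F: right child of A (depth 2)
J: left child of N (depth 3)
I: left child of J (depth 4)
E: left child of F (depth 3)
Y: left child of Z (depth 3)

E J Y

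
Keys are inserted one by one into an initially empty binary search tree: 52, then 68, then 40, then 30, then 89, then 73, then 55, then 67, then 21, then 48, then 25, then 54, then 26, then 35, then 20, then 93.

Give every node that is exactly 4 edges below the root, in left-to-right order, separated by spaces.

20 25

Resulting structure (node: left, right):
  52: L=40, R=68
  68: L=55, R=89
  40: L=30, R=48
  30: L=21, R=35
  89: L=73, R=93
  73: L=–, R=–
  55: L=54, R=67
  67: L=–, R=–
  21: L=20, R=25
  48: L=–, R=–
  25: L=–, R=26
  54: L=–, R=–
  26: L=–, R=–
  35: L=–, R=–
  20: L=–, R=–
  93: L=–, R=–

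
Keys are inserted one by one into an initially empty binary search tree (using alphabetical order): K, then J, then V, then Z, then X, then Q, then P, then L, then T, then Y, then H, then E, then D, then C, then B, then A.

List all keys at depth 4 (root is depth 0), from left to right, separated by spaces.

D L Y

Insert K: tree is empty, so K becomes the root.
Insert J: J < K → go left. Place as left child of K.
Insert V: V > K → go right. Place as right child of K.
Insert Z: Z > K → go right; Z > V → go right. Place as right child of V.
Insert X: X > K → go right; X > V → go right; X < Z → go left. Place as left child of Z.
Insert Q: Q > K → go right; Q < V → go left. Place as left child of V.
Insert P: P > K → go right; P < V → go left; P < Q → go left. Place as left child of Q.
Insert L: L > K → go right; L < V → go left; L < Q → go left; L < P → go left. Place as left child of P.
Insert T: T > K → go right; T < V → go left; T > Q → go right. Place as right child of Q.
Insert Y: Y > K → go right; Y > V → go right; Y < Z → go left; Y > X → go right. Place as right child of X.
Insert H: H < K → go left; H < J → go left. Place as left child of J.
Insert E: E < K → go left; E < J → go left; E < H → go left. Place as left child of H.
Insert D: D < K → go left; D < J → go left; D < H → go left; D < E → go left. Place as left child of E.
Insert C: C < K → go left; C < J → go left; C < H → go left; C < E → go left; C < D → go left. Place as left child of D.
Insert B: B < K → go left; B < J → go left; B < H → go left; B < E → go left; B < D → go left; B < C → go left. Place as left child of C.
Insert A: A < K → go left; A < J → go left; A < H → go left; A < E → go left; A < D → go left; A < C → go left; A < B → go left. Place as left child of B.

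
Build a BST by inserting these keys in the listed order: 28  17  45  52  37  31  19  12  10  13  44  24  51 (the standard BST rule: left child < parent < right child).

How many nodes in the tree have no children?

6

28: root
17: left child of 28 (depth 1)
45: right child of 28 (depth 1)
52: right child of 45 (depth 2)
37: left child of 45 (depth 2)
31: left child of 37 (depth 3)
19: right child of 17 (depth 2)
12: left child of 17 (depth 2)
10: left child of 12 (depth 3)
13: right child of 12 (depth 3)
44: right child of 37 (depth 3)
24: right child of 19 (depth 3)
51: left child of 52 (depth 3)

Leaves: 10, 13, 24, 31, 44, 51 — 6 in total.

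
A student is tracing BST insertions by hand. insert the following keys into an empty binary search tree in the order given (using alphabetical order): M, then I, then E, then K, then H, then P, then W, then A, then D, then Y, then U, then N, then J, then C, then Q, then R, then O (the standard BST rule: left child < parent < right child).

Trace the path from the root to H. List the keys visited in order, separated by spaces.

M I E H

M: root
I: left child of M (depth 1)
E: left child of I (depth 2)
K: right child of I (depth 2)
H: right child of E (depth 3)
P: right child of M (depth 1)
W: right child of P (depth 2)
A: left child of E (depth 3)
D: right child of A (depth 4)
Y: right child of W (depth 3)
U: left child of W (depth 3)
N: left child of P (depth 2)
J: left child of K (depth 3)
C: left child of D (depth 5)
Q: left child of U (depth 4)
R: right child of Q (depth 5)
O: right child of N (depth 3)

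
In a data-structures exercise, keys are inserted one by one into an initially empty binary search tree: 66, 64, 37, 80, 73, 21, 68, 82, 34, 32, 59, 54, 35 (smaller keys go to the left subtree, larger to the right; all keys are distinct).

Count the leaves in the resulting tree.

66: root
64: left child of 66 (depth 1)
37: left child of 64 (depth 2)
80: right child of 66 (depth 1)
73: left child of 80 (depth 2)
21: left child of 37 (depth 3)
68: left child of 73 (depth 3)
82: right child of 80 (depth 2)
34: right child of 21 (depth 4)
32: left child of 34 (depth 5)
59: right child of 37 (depth 3)
54: left child of 59 (depth 4)
35: right child of 34 (depth 5)

Leaves: 32, 35, 54, 68, 82 — 5 in total.

5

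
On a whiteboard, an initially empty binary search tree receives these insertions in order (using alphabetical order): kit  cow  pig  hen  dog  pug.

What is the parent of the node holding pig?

kit

Resulting structure (node: left, right):
  kit: L=cow, R=pig
  cow: L=–, R=hen
  pig: L=–, R=pug
  hen: L=dog, R=–
  dog: L=–, R=–
  pug: L=–, R=–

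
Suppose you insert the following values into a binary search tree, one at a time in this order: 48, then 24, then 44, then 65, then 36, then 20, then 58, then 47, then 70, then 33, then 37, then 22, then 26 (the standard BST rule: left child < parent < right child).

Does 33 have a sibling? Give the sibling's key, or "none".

37

Insert 48: tree is empty, so 48 becomes the root.
Insert 24: 24 < 48 → go left. Place as left child of 48.
Insert 44: 44 < 48 → go left; 44 > 24 → go right. Place as right child of 24.
Insert 65: 65 > 48 → go right. Place as right child of 48.
Insert 36: 36 < 48 → go left; 36 > 24 → go right; 36 < 44 → go left. Place as left child of 44.
Insert 20: 20 < 48 → go left; 20 < 24 → go left. Place as left child of 24.
Insert 58: 58 > 48 → go right; 58 < 65 → go left. Place as left child of 65.
Insert 47: 47 < 48 → go left; 47 > 24 → go right; 47 > 44 → go right. Place as right child of 44.
Insert 70: 70 > 48 → go right; 70 > 65 → go right. Place as right child of 65.
Insert 33: 33 < 48 → go left; 33 > 24 → go right; 33 < 44 → go left; 33 < 36 → go left. Place as left child of 36.
Insert 37: 37 < 48 → go left; 37 > 24 → go right; 37 < 44 → go left; 37 > 36 → go right. Place as right child of 36.
Insert 22: 22 < 48 → go left; 22 < 24 → go left; 22 > 20 → go right. Place as right child of 20.
Insert 26: 26 < 48 → go left; 26 > 24 → go right; 26 < 44 → go left; 26 < 36 → go left; 26 < 33 → go left. Place as left child of 33.

33's parent is 36; the other child of 36 is 37.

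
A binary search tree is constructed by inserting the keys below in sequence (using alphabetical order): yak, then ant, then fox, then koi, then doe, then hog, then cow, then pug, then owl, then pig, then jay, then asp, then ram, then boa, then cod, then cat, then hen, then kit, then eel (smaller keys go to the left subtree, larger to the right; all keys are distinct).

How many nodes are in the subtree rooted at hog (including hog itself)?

4

Insert yak: tree is empty, so yak becomes the root.
Insert ant: ant < yak → go left. Place as left child of yak.
Insert fox: fox < yak → go left; fox > ant → go right. Place as right child of ant.
Insert koi: koi < yak → go left; koi > ant → go right; koi > fox → go right. Place as right child of fox.
Insert doe: doe < yak → go left; doe > ant → go right; doe < fox → go left. Place as left child of fox.
Insert hog: hog < yak → go left; hog > ant → go right; hog > fox → go right; hog < koi → go left. Place as left child of koi.
Insert cow: cow < yak → go left; cow > ant → go right; cow < fox → go left; cow < doe → go left. Place as left child of doe.
Insert pug: pug < yak → go left; pug > ant → go right; pug > fox → go right; pug > koi → go right. Place as right child of koi.
Insert owl: owl < yak → go left; owl > ant → go right; owl > fox → go right; owl > koi → go right; owl < pug → go left. Place as left child of pug.
Insert pig: pig < yak → go left; pig > ant → go right; pig > fox → go right; pig > koi → go right; pig < pug → go left; pig > owl → go right. Place as right child of owl.
Insert jay: jay < yak → go left; jay > ant → go right; jay > fox → go right; jay < koi → go left; jay > hog → go right. Place as right child of hog.
Insert asp: asp < yak → go left; asp > ant → go right; asp < fox → go left; asp < doe → go left; asp < cow → go left. Place as left child of cow.
Insert ram: ram < yak → go left; ram > ant → go right; ram > fox → go right; ram > koi → go right; ram > pug → go right. Place as right child of pug.
Insert boa: boa < yak → go left; boa > ant → go right; boa < fox → go left; boa < doe → go left; boa < cow → go left; boa > asp → go right. Place as right child of asp.
Insert cod: cod < yak → go left; cod > ant → go right; cod < fox → go left; cod < doe → go left; cod < cow → go left; cod > asp → go right; cod > boa → go right. Place as right child of boa.
Insert cat: cat < yak → go left; cat > ant → go right; cat < fox → go left; cat < doe → go left; cat < cow → go left; cat > asp → go right; cat > boa → go right; cat < cod → go left. Place as left child of cod.
Insert hen: hen < yak → go left; hen > ant → go right; hen > fox → go right; hen < koi → go left; hen < hog → go left. Place as left child of hog.
Insert kit: kit < yak → go left; kit > ant → go right; kit > fox → go right; kit < koi → go left; kit > hog → go right; kit > jay → go right. Place as right child of jay.
Insert eel: eel < yak → go left; eel > ant → go right; eel < fox → go left; eel > doe → go right. Place as right child of doe.

Subtree rooted at hog contains: hog, hen, jay, kit — 4 nodes.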